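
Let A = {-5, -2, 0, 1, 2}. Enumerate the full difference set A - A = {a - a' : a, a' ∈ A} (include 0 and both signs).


A - A = {a - a' : a, a' ∈ A}.
Compute a - a' for each ordered pair (a, a'):
a = -5: -5--5=0, -5--2=-3, -5-0=-5, -5-1=-6, -5-2=-7
a = -2: -2--5=3, -2--2=0, -2-0=-2, -2-1=-3, -2-2=-4
a = 0: 0--5=5, 0--2=2, 0-0=0, 0-1=-1, 0-2=-2
a = 1: 1--5=6, 1--2=3, 1-0=1, 1-1=0, 1-2=-1
a = 2: 2--5=7, 2--2=4, 2-0=2, 2-1=1, 2-2=0
Collecting distinct values (and noting 0 appears from a-a):
A - A = {-7, -6, -5, -4, -3, -2, -1, 0, 1, 2, 3, 4, 5, 6, 7}
|A - A| = 15

A - A = {-7, -6, -5, -4, -3, -2, -1, 0, 1, 2, 3, 4, 5, 6, 7}


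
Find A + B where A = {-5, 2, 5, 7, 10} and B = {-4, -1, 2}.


A + B = {a + b : a ∈ A, b ∈ B}.
Enumerate all |A|·|B| = 5·3 = 15 pairs (a, b) and collect distinct sums.
a = -5: -5+-4=-9, -5+-1=-6, -5+2=-3
a = 2: 2+-4=-2, 2+-1=1, 2+2=4
a = 5: 5+-4=1, 5+-1=4, 5+2=7
a = 7: 7+-4=3, 7+-1=6, 7+2=9
a = 10: 10+-4=6, 10+-1=9, 10+2=12
Collecting distinct sums: A + B = {-9, -6, -3, -2, 1, 3, 4, 6, 7, 9, 12}
|A + B| = 11

A + B = {-9, -6, -3, -2, 1, 3, 4, 6, 7, 9, 12}


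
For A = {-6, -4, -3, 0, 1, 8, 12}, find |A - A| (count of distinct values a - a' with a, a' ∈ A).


A - A = {a - a' : a, a' ∈ A}; |A| = 7.
Bounds: 2|A|-1 ≤ |A - A| ≤ |A|² - |A| + 1, i.e. 13 ≤ |A - A| ≤ 43.
Note: 0 ∈ A - A always (from a - a). The set is symmetric: if d ∈ A - A then -d ∈ A - A.
Enumerate nonzero differences d = a - a' with a > a' (then include -d):
Positive differences: {1, 2, 3, 4, 5, 6, 7, 8, 11, 12, 14, 15, 16, 18}
Full difference set: {0} ∪ (positive diffs) ∪ (negative diffs).
|A - A| = 1 + 2·14 = 29 (matches direct enumeration: 29).

|A - A| = 29


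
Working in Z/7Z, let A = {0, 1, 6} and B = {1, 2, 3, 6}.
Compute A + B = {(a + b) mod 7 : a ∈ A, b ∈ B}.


Work in Z/7Z: reduce every sum a + b modulo 7.
Enumerate all 12 pairs:
a = 0: 0+1=1, 0+2=2, 0+3=3, 0+6=6
a = 1: 1+1=2, 1+2=3, 1+3=4, 1+6=0
a = 6: 6+1=0, 6+2=1, 6+3=2, 6+6=5
Distinct residues collected: {0, 1, 2, 3, 4, 5, 6}
|A + B| = 7 (out of 7 total residues).

A + B = {0, 1, 2, 3, 4, 5, 6}


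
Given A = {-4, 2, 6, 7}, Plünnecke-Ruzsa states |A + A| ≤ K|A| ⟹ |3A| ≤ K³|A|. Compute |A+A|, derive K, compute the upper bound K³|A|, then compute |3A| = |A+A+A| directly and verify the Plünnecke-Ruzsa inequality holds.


|A| = 4.
Step 1: Compute A + A by enumerating all 16 pairs.
A + A = {-8, -2, 2, 3, 4, 8, 9, 12, 13, 14}, so |A + A| = 10.
Step 2: Doubling constant K = |A + A|/|A| = 10/4 = 10/4 ≈ 2.5000.
Step 3: Plünnecke-Ruzsa gives |3A| ≤ K³·|A| = (2.5000)³ · 4 ≈ 62.5000.
Step 4: Compute 3A = A + A + A directly by enumerating all triples (a,b,c) ∈ A³; |3A| = 19.
Step 5: Check 19 ≤ 62.5000? Yes ✓.

K = 10/4, Plünnecke-Ruzsa bound K³|A| ≈ 62.5000, |3A| = 19, inequality holds.


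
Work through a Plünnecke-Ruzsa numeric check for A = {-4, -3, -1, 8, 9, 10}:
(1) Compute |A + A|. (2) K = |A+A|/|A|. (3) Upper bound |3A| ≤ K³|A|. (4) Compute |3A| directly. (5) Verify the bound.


|A| = 6.
Step 1: Compute A + A by enumerating all 36 pairs.
A + A = {-8, -7, -6, -5, -4, -2, 4, 5, 6, 7, 8, 9, 16, 17, 18, 19, 20}, so |A + A| = 17.
Step 2: Doubling constant K = |A + A|/|A| = 17/6 = 17/6 ≈ 2.8333.
Step 3: Plünnecke-Ruzsa gives |3A| ≤ K³·|A| = (2.8333)³ · 6 ≈ 136.4722.
Step 4: Compute 3A = A + A + A directly by enumerating all triples (a,b,c) ∈ A³; |3A| = 33.
Step 5: Check 33 ≤ 136.4722? Yes ✓.

K = 17/6, Plünnecke-Ruzsa bound K³|A| ≈ 136.4722, |3A| = 33, inequality holds.


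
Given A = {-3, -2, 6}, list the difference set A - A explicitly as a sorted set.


A - A = {a - a' : a, a' ∈ A}.
Compute a - a' for each ordered pair (a, a'):
a = -3: -3--3=0, -3--2=-1, -3-6=-9
a = -2: -2--3=1, -2--2=0, -2-6=-8
a = 6: 6--3=9, 6--2=8, 6-6=0
Collecting distinct values (and noting 0 appears from a-a):
A - A = {-9, -8, -1, 0, 1, 8, 9}
|A - A| = 7

A - A = {-9, -8, -1, 0, 1, 8, 9}


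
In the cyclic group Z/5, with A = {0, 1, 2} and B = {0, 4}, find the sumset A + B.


Work in Z/5Z: reduce every sum a + b modulo 5.
Enumerate all 6 pairs:
a = 0: 0+0=0, 0+4=4
a = 1: 1+0=1, 1+4=0
a = 2: 2+0=2, 2+4=1
Distinct residues collected: {0, 1, 2, 4}
|A + B| = 4 (out of 5 total residues).

A + B = {0, 1, 2, 4}


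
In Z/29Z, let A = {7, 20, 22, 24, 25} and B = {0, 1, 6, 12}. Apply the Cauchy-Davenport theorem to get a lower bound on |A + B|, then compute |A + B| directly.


Cauchy-Davenport: |A + B| ≥ min(p, |A| + |B| - 1) for A, B nonempty in Z/pZ.
|A| = 5, |B| = 4, p = 29.
CD lower bound = min(29, 5 + 4 - 1) = min(29, 8) = 8.
Compute A + B mod 29 directly:
a = 7: 7+0=7, 7+1=8, 7+6=13, 7+12=19
a = 20: 20+0=20, 20+1=21, 20+6=26, 20+12=3
a = 22: 22+0=22, 22+1=23, 22+6=28, 22+12=5
a = 24: 24+0=24, 24+1=25, 24+6=1, 24+12=7
a = 25: 25+0=25, 25+1=26, 25+6=2, 25+12=8
A + B = {1, 2, 3, 5, 7, 8, 13, 19, 20, 21, 22, 23, 24, 25, 26, 28}, so |A + B| = 16.
Verify: 16 ≥ 8? Yes ✓.

CD lower bound = 8, actual |A + B| = 16.


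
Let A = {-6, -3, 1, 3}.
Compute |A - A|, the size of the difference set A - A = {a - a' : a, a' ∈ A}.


A - A = {a - a' : a, a' ∈ A}; |A| = 4.
Bounds: 2|A|-1 ≤ |A - A| ≤ |A|² - |A| + 1, i.e. 7 ≤ |A - A| ≤ 13.
Note: 0 ∈ A - A always (from a - a). The set is symmetric: if d ∈ A - A then -d ∈ A - A.
Enumerate nonzero differences d = a - a' with a > a' (then include -d):
Positive differences: {2, 3, 4, 6, 7, 9}
Full difference set: {0} ∪ (positive diffs) ∪ (negative diffs).
|A - A| = 1 + 2·6 = 13 (matches direct enumeration: 13).

|A - A| = 13


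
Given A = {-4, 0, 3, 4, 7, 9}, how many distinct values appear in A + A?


A + A = {a + a' : a, a' ∈ A}; |A| = 6.
General bounds: 2|A| - 1 ≤ |A + A| ≤ |A|(|A|+1)/2, i.e. 11 ≤ |A + A| ≤ 21.
Lower bound 2|A|-1 is attained iff A is an arithmetic progression.
Enumerate sums a + a' for a ≤ a' (symmetric, so this suffices):
a = -4: -4+-4=-8, -4+0=-4, -4+3=-1, -4+4=0, -4+7=3, -4+9=5
a = 0: 0+0=0, 0+3=3, 0+4=4, 0+7=7, 0+9=9
a = 3: 3+3=6, 3+4=7, 3+7=10, 3+9=12
a = 4: 4+4=8, 4+7=11, 4+9=13
a = 7: 7+7=14, 7+9=16
a = 9: 9+9=18
Distinct sums: {-8, -4, -1, 0, 3, 4, 5, 6, 7, 8, 9, 10, 11, 12, 13, 14, 16, 18}
|A + A| = 18

|A + A| = 18


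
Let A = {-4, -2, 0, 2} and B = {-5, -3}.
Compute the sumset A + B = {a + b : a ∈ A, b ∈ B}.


A + B = {a + b : a ∈ A, b ∈ B}.
Enumerate all |A|·|B| = 4·2 = 8 pairs (a, b) and collect distinct sums.
a = -4: -4+-5=-9, -4+-3=-7
a = -2: -2+-5=-7, -2+-3=-5
a = 0: 0+-5=-5, 0+-3=-3
a = 2: 2+-5=-3, 2+-3=-1
Collecting distinct sums: A + B = {-9, -7, -5, -3, -1}
|A + B| = 5

A + B = {-9, -7, -5, -3, -1}


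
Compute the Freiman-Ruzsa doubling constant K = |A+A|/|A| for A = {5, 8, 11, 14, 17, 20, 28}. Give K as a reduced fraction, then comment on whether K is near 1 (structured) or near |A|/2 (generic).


|A| = 7.
Compute A + A by enumerating all 49 pairs.
A + A = {10, 13, 16, 19, 22, 25, 28, 31, 33, 34, 36, 37, 39, 40, 42, 45, 48, 56}, so |A + A| = 18.
K = |A + A| / |A| = 18/7 (already in lowest terms) ≈ 2.5714.
Reference: AP of size 7 gives K = 13/7 ≈ 1.8571; a fully generic set of size 7 gives K ≈ 4.0000.

|A| = 7, |A + A| = 18, K = 18/7.


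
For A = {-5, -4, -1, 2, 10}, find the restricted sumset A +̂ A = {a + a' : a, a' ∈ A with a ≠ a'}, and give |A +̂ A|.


Restricted sumset: A +̂ A = {a + a' : a ∈ A, a' ∈ A, a ≠ a'}.
Equivalently, take A + A and drop any sum 2a that is achievable ONLY as a + a for a ∈ A (i.e. sums representable only with equal summands).
Enumerate pairs (a, a') with a < a' (symmetric, so each unordered pair gives one sum; this covers all a ≠ a'):
  -5 + -4 = -9
  -5 + -1 = -6
  -5 + 2 = -3
  -5 + 10 = 5
  -4 + -1 = -5
  -4 + 2 = -2
  -4 + 10 = 6
  -1 + 2 = 1
  -1 + 10 = 9
  2 + 10 = 12
Collected distinct sums: {-9, -6, -5, -3, -2, 1, 5, 6, 9, 12}
|A +̂ A| = 10
(Reference bound: |A +̂ A| ≥ 2|A| - 3 for |A| ≥ 2, with |A| = 5 giving ≥ 7.)

|A +̂ A| = 10


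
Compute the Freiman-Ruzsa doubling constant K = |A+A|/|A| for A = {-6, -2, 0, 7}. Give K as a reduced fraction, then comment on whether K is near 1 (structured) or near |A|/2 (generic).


|A| = 4.
Compute A + A by enumerating all 16 pairs.
A + A = {-12, -8, -6, -4, -2, 0, 1, 5, 7, 14}, so |A + A| = 10.
K = |A + A| / |A| = 10/4 = 5/2 ≈ 2.5000.
Reference: AP of size 4 gives K = 7/4 ≈ 1.7500; a fully generic set of size 4 gives K ≈ 2.5000.

|A| = 4, |A + A| = 10, K = 10/4 = 5/2.


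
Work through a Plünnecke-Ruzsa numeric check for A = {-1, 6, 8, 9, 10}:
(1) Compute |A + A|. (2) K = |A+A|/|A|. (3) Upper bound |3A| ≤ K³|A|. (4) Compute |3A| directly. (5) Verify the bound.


|A| = 5.
Step 1: Compute A + A by enumerating all 25 pairs.
A + A = {-2, 5, 7, 8, 9, 12, 14, 15, 16, 17, 18, 19, 20}, so |A + A| = 13.
Step 2: Doubling constant K = |A + A|/|A| = 13/5 = 13/5 ≈ 2.6000.
Step 3: Plünnecke-Ruzsa gives |3A| ≤ K³·|A| = (2.6000)³ · 5 ≈ 87.8800.
Step 4: Compute 3A = A + A + A directly by enumerating all triples (a,b,c) ∈ A³; |3A| = 24.
Step 5: Check 24 ≤ 87.8800? Yes ✓.

K = 13/5, Plünnecke-Ruzsa bound K³|A| ≈ 87.8800, |3A| = 24, inequality holds.


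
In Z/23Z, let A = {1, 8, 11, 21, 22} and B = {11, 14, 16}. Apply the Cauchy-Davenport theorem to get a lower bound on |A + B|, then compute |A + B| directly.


Cauchy-Davenport: |A + B| ≥ min(p, |A| + |B| - 1) for A, B nonempty in Z/pZ.
|A| = 5, |B| = 3, p = 23.
CD lower bound = min(23, 5 + 3 - 1) = min(23, 7) = 7.
Compute A + B mod 23 directly:
a = 1: 1+11=12, 1+14=15, 1+16=17
a = 8: 8+11=19, 8+14=22, 8+16=1
a = 11: 11+11=22, 11+14=2, 11+16=4
a = 21: 21+11=9, 21+14=12, 21+16=14
a = 22: 22+11=10, 22+14=13, 22+16=15
A + B = {1, 2, 4, 9, 10, 12, 13, 14, 15, 17, 19, 22}, so |A + B| = 12.
Verify: 12 ≥ 7? Yes ✓.

CD lower bound = 7, actual |A + B| = 12.


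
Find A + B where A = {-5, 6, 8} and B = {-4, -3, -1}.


A + B = {a + b : a ∈ A, b ∈ B}.
Enumerate all |A|·|B| = 3·3 = 9 pairs (a, b) and collect distinct sums.
a = -5: -5+-4=-9, -5+-3=-8, -5+-1=-6
a = 6: 6+-4=2, 6+-3=3, 6+-1=5
a = 8: 8+-4=4, 8+-3=5, 8+-1=7
Collecting distinct sums: A + B = {-9, -8, -6, 2, 3, 4, 5, 7}
|A + B| = 8

A + B = {-9, -8, -6, 2, 3, 4, 5, 7}


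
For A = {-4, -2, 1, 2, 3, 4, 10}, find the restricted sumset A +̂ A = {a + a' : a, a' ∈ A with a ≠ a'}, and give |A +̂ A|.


Restricted sumset: A +̂ A = {a + a' : a ∈ A, a' ∈ A, a ≠ a'}.
Equivalently, take A + A and drop any sum 2a that is achievable ONLY as a + a for a ∈ A (i.e. sums representable only with equal summands).
Enumerate pairs (a, a') with a < a' (symmetric, so each unordered pair gives one sum; this covers all a ≠ a'):
  -4 + -2 = -6
  -4 + 1 = -3
  -4 + 2 = -2
  -4 + 3 = -1
  -4 + 4 = 0
  -4 + 10 = 6
  -2 + 1 = -1
  -2 + 2 = 0
  -2 + 3 = 1
  -2 + 4 = 2
  -2 + 10 = 8
  1 + 2 = 3
  1 + 3 = 4
  1 + 4 = 5
  1 + 10 = 11
  2 + 3 = 5
  2 + 4 = 6
  2 + 10 = 12
  3 + 4 = 7
  3 + 10 = 13
  4 + 10 = 14
Collected distinct sums: {-6, -3, -2, -1, 0, 1, 2, 3, 4, 5, 6, 7, 8, 11, 12, 13, 14}
|A +̂ A| = 17
(Reference bound: |A +̂ A| ≥ 2|A| - 3 for |A| ≥ 2, with |A| = 7 giving ≥ 11.)

|A +̂ A| = 17


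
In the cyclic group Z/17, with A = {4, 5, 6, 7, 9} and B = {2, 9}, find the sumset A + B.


Work in Z/17Z: reduce every sum a + b modulo 17.
Enumerate all 10 pairs:
a = 4: 4+2=6, 4+9=13
a = 5: 5+2=7, 5+9=14
a = 6: 6+2=8, 6+9=15
a = 7: 7+2=9, 7+9=16
a = 9: 9+2=11, 9+9=1
Distinct residues collected: {1, 6, 7, 8, 9, 11, 13, 14, 15, 16}
|A + B| = 10 (out of 17 total residues).

A + B = {1, 6, 7, 8, 9, 11, 13, 14, 15, 16}


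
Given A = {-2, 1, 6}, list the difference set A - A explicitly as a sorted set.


A - A = {a - a' : a, a' ∈ A}.
Compute a - a' for each ordered pair (a, a'):
a = -2: -2--2=0, -2-1=-3, -2-6=-8
a = 1: 1--2=3, 1-1=0, 1-6=-5
a = 6: 6--2=8, 6-1=5, 6-6=0
Collecting distinct values (and noting 0 appears from a-a):
A - A = {-8, -5, -3, 0, 3, 5, 8}
|A - A| = 7

A - A = {-8, -5, -3, 0, 3, 5, 8}


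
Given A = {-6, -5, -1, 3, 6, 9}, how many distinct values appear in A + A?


A + A = {a + a' : a, a' ∈ A}; |A| = 6.
General bounds: 2|A| - 1 ≤ |A + A| ≤ |A|(|A|+1)/2, i.e. 11 ≤ |A + A| ≤ 21.
Lower bound 2|A|-1 is attained iff A is an arithmetic progression.
Enumerate sums a + a' for a ≤ a' (symmetric, so this suffices):
a = -6: -6+-6=-12, -6+-5=-11, -6+-1=-7, -6+3=-3, -6+6=0, -6+9=3
a = -5: -5+-5=-10, -5+-1=-6, -5+3=-2, -5+6=1, -5+9=4
a = -1: -1+-1=-2, -1+3=2, -1+6=5, -1+9=8
a = 3: 3+3=6, 3+6=9, 3+9=12
a = 6: 6+6=12, 6+9=15
a = 9: 9+9=18
Distinct sums: {-12, -11, -10, -7, -6, -3, -2, 0, 1, 2, 3, 4, 5, 6, 8, 9, 12, 15, 18}
|A + A| = 19

|A + A| = 19


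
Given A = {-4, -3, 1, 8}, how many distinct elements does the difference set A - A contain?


A - A = {a - a' : a, a' ∈ A}; |A| = 4.
Bounds: 2|A|-1 ≤ |A - A| ≤ |A|² - |A| + 1, i.e. 7 ≤ |A - A| ≤ 13.
Note: 0 ∈ A - A always (from a - a). The set is symmetric: if d ∈ A - A then -d ∈ A - A.
Enumerate nonzero differences d = a - a' with a > a' (then include -d):
Positive differences: {1, 4, 5, 7, 11, 12}
Full difference set: {0} ∪ (positive diffs) ∪ (negative diffs).
|A - A| = 1 + 2·6 = 13 (matches direct enumeration: 13).

|A - A| = 13


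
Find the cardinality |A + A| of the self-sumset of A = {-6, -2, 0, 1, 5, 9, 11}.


A + A = {a + a' : a, a' ∈ A}; |A| = 7.
General bounds: 2|A| - 1 ≤ |A + A| ≤ |A|(|A|+1)/2, i.e. 13 ≤ |A + A| ≤ 28.
Lower bound 2|A|-1 is attained iff A is an arithmetic progression.
Enumerate sums a + a' for a ≤ a' (symmetric, so this suffices):
a = -6: -6+-6=-12, -6+-2=-8, -6+0=-6, -6+1=-5, -6+5=-1, -6+9=3, -6+11=5
a = -2: -2+-2=-4, -2+0=-2, -2+1=-1, -2+5=3, -2+9=7, -2+11=9
a = 0: 0+0=0, 0+1=1, 0+5=5, 0+9=9, 0+11=11
a = 1: 1+1=2, 1+5=6, 1+9=10, 1+11=12
a = 5: 5+5=10, 5+9=14, 5+11=16
a = 9: 9+9=18, 9+11=20
a = 11: 11+11=22
Distinct sums: {-12, -8, -6, -5, -4, -2, -1, 0, 1, 2, 3, 5, 6, 7, 9, 10, 11, 12, 14, 16, 18, 20, 22}
|A + A| = 23

|A + A| = 23


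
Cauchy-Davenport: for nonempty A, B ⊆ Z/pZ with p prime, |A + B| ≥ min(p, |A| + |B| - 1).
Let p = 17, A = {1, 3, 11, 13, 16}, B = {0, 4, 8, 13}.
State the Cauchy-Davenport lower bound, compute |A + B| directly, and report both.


Cauchy-Davenport: |A + B| ≥ min(p, |A| + |B| - 1) for A, B nonempty in Z/pZ.
|A| = 5, |B| = 4, p = 17.
CD lower bound = min(17, 5 + 4 - 1) = min(17, 8) = 8.
Compute A + B mod 17 directly:
a = 1: 1+0=1, 1+4=5, 1+8=9, 1+13=14
a = 3: 3+0=3, 3+4=7, 3+8=11, 3+13=16
a = 11: 11+0=11, 11+4=15, 11+8=2, 11+13=7
a = 13: 13+0=13, 13+4=0, 13+8=4, 13+13=9
a = 16: 16+0=16, 16+4=3, 16+8=7, 16+13=12
A + B = {0, 1, 2, 3, 4, 5, 7, 9, 11, 12, 13, 14, 15, 16}, so |A + B| = 14.
Verify: 14 ≥ 8? Yes ✓.

CD lower bound = 8, actual |A + B| = 14.


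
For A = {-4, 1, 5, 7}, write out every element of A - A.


A - A = {a - a' : a, a' ∈ A}.
Compute a - a' for each ordered pair (a, a'):
a = -4: -4--4=0, -4-1=-5, -4-5=-9, -4-7=-11
a = 1: 1--4=5, 1-1=0, 1-5=-4, 1-7=-6
a = 5: 5--4=9, 5-1=4, 5-5=0, 5-7=-2
a = 7: 7--4=11, 7-1=6, 7-5=2, 7-7=0
Collecting distinct values (and noting 0 appears from a-a):
A - A = {-11, -9, -6, -5, -4, -2, 0, 2, 4, 5, 6, 9, 11}
|A - A| = 13

A - A = {-11, -9, -6, -5, -4, -2, 0, 2, 4, 5, 6, 9, 11}


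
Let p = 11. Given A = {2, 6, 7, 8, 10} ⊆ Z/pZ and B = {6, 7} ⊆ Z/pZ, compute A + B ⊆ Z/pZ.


Work in Z/11Z: reduce every sum a + b modulo 11.
Enumerate all 10 pairs:
a = 2: 2+6=8, 2+7=9
a = 6: 6+6=1, 6+7=2
a = 7: 7+6=2, 7+7=3
a = 8: 8+6=3, 8+7=4
a = 10: 10+6=5, 10+7=6
Distinct residues collected: {1, 2, 3, 4, 5, 6, 8, 9}
|A + B| = 8 (out of 11 total residues).

A + B = {1, 2, 3, 4, 5, 6, 8, 9}


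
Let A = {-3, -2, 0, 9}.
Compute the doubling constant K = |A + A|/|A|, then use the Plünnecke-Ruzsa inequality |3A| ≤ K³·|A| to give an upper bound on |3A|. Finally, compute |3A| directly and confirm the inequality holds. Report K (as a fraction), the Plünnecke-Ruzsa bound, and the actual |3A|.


|A| = 4.
Step 1: Compute A + A by enumerating all 16 pairs.
A + A = {-6, -5, -4, -3, -2, 0, 6, 7, 9, 18}, so |A + A| = 10.
Step 2: Doubling constant K = |A + A|/|A| = 10/4 = 10/4 ≈ 2.5000.
Step 3: Plünnecke-Ruzsa gives |3A| ≤ K³·|A| = (2.5000)³ · 4 ≈ 62.5000.
Step 4: Compute 3A = A + A + A directly by enumerating all triples (a,b,c) ∈ A³; |3A| = 19.
Step 5: Check 19 ≤ 62.5000? Yes ✓.

K = 10/4, Plünnecke-Ruzsa bound K³|A| ≈ 62.5000, |3A| = 19, inequality holds.


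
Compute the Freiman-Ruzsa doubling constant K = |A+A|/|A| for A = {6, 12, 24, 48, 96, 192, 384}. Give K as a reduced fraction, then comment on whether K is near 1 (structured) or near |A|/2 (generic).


|A| = 7.
Compute A + A by enumerating all 49 pairs.
A + A = {12, 18, 24, 30, 36, 48, 54, 60, 72, 96, 102, 108, 120, 144, 192, 198, 204, 216, 240, 288, 384, 390, 396, 408, 432, 480, 576, 768}, so |A + A| = 28.
K = |A + A| / |A| = 28/7 = 4/1 ≈ 4.0000.
Reference: AP of size 7 gives K = 13/7 ≈ 1.8571; a fully generic set of size 7 gives K ≈ 4.0000.

|A| = 7, |A + A| = 28, K = 28/7 = 4/1.


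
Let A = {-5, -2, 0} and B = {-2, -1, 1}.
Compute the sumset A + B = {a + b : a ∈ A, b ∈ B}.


A + B = {a + b : a ∈ A, b ∈ B}.
Enumerate all |A|·|B| = 3·3 = 9 pairs (a, b) and collect distinct sums.
a = -5: -5+-2=-7, -5+-1=-6, -5+1=-4
a = -2: -2+-2=-4, -2+-1=-3, -2+1=-1
a = 0: 0+-2=-2, 0+-1=-1, 0+1=1
Collecting distinct sums: A + B = {-7, -6, -4, -3, -2, -1, 1}
|A + B| = 7

A + B = {-7, -6, -4, -3, -2, -1, 1}


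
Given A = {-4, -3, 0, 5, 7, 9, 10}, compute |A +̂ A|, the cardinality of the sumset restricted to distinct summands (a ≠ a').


Restricted sumset: A +̂ A = {a + a' : a ∈ A, a' ∈ A, a ≠ a'}.
Equivalently, take A + A and drop any sum 2a that is achievable ONLY as a + a for a ∈ A (i.e. sums representable only with equal summands).
Enumerate pairs (a, a') with a < a' (symmetric, so each unordered pair gives one sum; this covers all a ≠ a'):
  -4 + -3 = -7
  -4 + 0 = -4
  -4 + 5 = 1
  -4 + 7 = 3
  -4 + 9 = 5
  -4 + 10 = 6
  -3 + 0 = -3
  -3 + 5 = 2
  -3 + 7 = 4
  -3 + 9 = 6
  -3 + 10 = 7
  0 + 5 = 5
  0 + 7 = 7
  0 + 9 = 9
  0 + 10 = 10
  5 + 7 = 12
  5 + 9 = 14
  5 + 10 = 15
  7 + 9 = 16
  7 + 10 = 17
  9 + 10 = 19
Collected distinct sums: {-7, -4, -3, 1, 2, 3, 4, 5, 6, 7, 9, 10, 12, 14, 15, 16, 17, 19}
|A +̂ A| = 18
(Reference bound: |A +̂ A| ≥ 2|A| - 3 for |A| ≥ 2, with |A| = 7 giving ≥ 11.)

|A +̂ A| = 18


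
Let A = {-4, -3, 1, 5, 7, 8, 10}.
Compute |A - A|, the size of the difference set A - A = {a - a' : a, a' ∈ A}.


A - A = {a - a' : a, a' ∈ A}; |A| = 7.
Bounds: 2|A|-1 ≤ |A - A| ≤ |A|² - |A| + 1, i.e. 13 ≤ |A - A| ≤ 43.
Note: 0 ∈ A - A always (from a - a). The set is symmetric: if d ∈ A - A then -d ∈ A - A.
Enumerate nonzero differences d = a - a' with a > a' (then include -d):
Positive differences: {1, 2, 3, 4, 5, 6, 7, 8, 9, 10, 11, 12, 13, 14}
Full difference set: {0} ∪ (positive diffs) ∪ (negative diffs).
|A - A| = 1 + 2·14 = 29 (matches direct enumeration: 29).

|A - A| = 29


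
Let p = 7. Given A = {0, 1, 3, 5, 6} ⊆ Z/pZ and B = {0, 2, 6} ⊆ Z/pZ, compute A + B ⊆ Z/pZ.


Work in Z/7Z: reduce every sum a + b modulo 7.
Enumerate all 15 pairs:
a = 0: 0+0=0, 0+2=2, 0+6=6
a = 1: 1+0=1, 1+2=3, 1+6=0
a = 3: 3+0=3, 3+2=5, 3+6=2
a = 5: 5+0=5, 5+2=0, 5+6=4
a = 6: 6+0=6, 6+2=1, 6+6=5
Distinct residues collected: {0, 1, 2, 3, 4, 5, 6}
|A + B| = 7 (out of 7 total residues).

A + B = {0, 1, 2, 3, 4, 5, 6}


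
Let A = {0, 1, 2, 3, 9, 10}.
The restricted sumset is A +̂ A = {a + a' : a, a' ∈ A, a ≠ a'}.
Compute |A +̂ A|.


Restricted sumset: A +̂ A = {a + a' : a ∈ A, a' ∈ A, a ≠ a'}.
Equivalently, take A + A and drop any sum 2a that is achievable ONLY as a + a for a ∈ A (i.e. sums representable only with equal summands).
Enumerate pairs (a, a') with a < a' (symmetric, so each unordered pair gives one sum; this covers all a ≠ a'):
  0 + 1 = 1
  0 + 2 = 2
  0 + 3 = 3
  0 + 9 = 9
  0 + 10 = 10
  1 + 2 = 3
  1 + 3 = 4
  1 + 9 = 10
  1 + 10 = 11
  2 + 3 = 5
  2 + 9 = 11
  2 + 10 = 12
  3 + 9 = 12
  3 + 10 = 13
  9 + 10 = 19
Collected distinct sums: {1, 2, 3, 4, 5, 9, 10, 11, 12, 13, 19}
|A +̂ A| = 11
(Reference bound: |A +̂ A| ≥ 2|A| - 3 for |A| ≥ 2, with |A| = 6 giving ≥ 9.)

|A +̂ A| = 11


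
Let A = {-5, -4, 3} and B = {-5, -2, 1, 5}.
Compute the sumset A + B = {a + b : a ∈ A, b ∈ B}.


A + B = {a + b : a ∈ A, b ∈ B}.
Enumerate all |A|·|B| = 3·4 = 12 pairs (a, b) and collect distinct sums.
a = -5: -5+-5=-10, -5+-2=-7, -5+1=-4, -5+5=0
a = -4: -4+-5=-9, -4+-2=-6, -4+1=-3, -4+5=1
a = 3: 3+-5=-2, 3+-2=1, 3+1=4, 3+5=8
Collecting distinct sums: A + B = {-10, -9, -7, -6, -4, -3, -2, 0, 1, 4, 8}
|A + B| = 11

A + B = {-10, -9, -7, -6, -4, -3, -2, 0, 1, 4, 8}


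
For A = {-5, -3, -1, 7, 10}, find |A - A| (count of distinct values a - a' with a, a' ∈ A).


A - A = {a - a' : a, a' ∈ A}; |A| = 5.
Bounds: 2|A|-1 ≤ |A - A| ≤ |A|² - |A| + 1, i.e. 9 ≤ |A - A| ≤ 21.
Note: 0 ∈ A - A always (from a - a). The set is symmetric: if d ∈ A - A then -d ∈ A - A.
Enumerate nonzero differences d = a - a' with a > a' (then include -d):
Positive differences: {2, 3, 4, 8, 10, 11, 12, 13, 15}
Full difference set: {0} ∪ (positive diffs) ∪ (negative diffs).
|A - A| = 1 + 2·9 = 19 (matches direct enumeration: 19).

|A - A| = 19


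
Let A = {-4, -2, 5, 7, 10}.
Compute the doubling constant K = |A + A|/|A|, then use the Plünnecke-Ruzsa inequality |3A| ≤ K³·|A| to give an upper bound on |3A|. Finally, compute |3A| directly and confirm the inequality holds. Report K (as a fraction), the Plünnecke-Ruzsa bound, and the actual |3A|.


|A| = 5.
Step 1: Compute A + A by enumerating all 25 pairs.
A + A = {-8, -6, -4, 1, 3, 5, 6, 8, 10, 12, 14, 15, 17, 20}, so |A + A| = 14.
Step 2: Doubling constant K = |A + A|/|A| = 14/5 = 14/5 ≈ 2.8000.
Step 3: Plünnecke-Ruzsa gives |3A| ≤ K³·|A| = (2.8000)³ · 5 ≈ 109.7600.
Step 4: Compute 3A = A + A + A directly by enumerating all triples (a,b,c) ∈ A³; |3A| = 28.
Step 5: Check 28 ≤ 109.7600? Yes ✓.

K = 14/5, Plünnecke-Ruzsa bound K³|A| ≈ 109.7600, |3A| = 28, inequality holds.


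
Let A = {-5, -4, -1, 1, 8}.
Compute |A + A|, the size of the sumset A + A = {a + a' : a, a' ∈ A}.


A + A = {a + a' : a, a' ∈ A}; |A| = 5.
General bounds: 2|A| - 1 ≤ |A + A| ≤ |A|(|A|+1)/2, i.e. 9 ≤ |A + A| ≤ 15.
Lower bound 2|A|-1 is attained iff A is an arithmetic progression.
Enumerate sums a + a' for a ≤ a' (symmetric, so this suffices):
a = -5: -5+-5=-10, -5+-4=-9, -5+-1=-6, -5+1=-4, -5+8=3
a = -4: -4+-4=-8, -4+-1=-5, -4+1=-3, -4+8=4
a = -1: -1+-1=-2, -1+1=0, -1+8=7
a = 1: 1+1=2, 1+8=9
a = 8: 8+8=16
Distinct sums: {-10, -9, -8, -6, -5, -4, -3, -2, 0, 2, 3, 4, 7, 9, 16}
|A + A| = 15

|A + A| = 15


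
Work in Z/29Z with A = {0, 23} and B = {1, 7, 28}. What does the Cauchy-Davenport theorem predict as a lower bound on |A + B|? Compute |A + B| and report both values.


Cauchy-Davenport: |A + B| ≥ min(p, |A| + |B| - 1) for A, B nonempty in Z/pZ.
|A| = 2, |B| = 3, p = 29.
CD lower bound = min(29, 2 + 3 - 1) = min(29, 4) = 4.
Compute A + B mod 29 directly:
a = 0: 0+1=1, 0+7=7, 0+28=28
a = 23: 23+1=24, 23+7=1, 23+28=22
A + B = {1, 7, 22, 24, 28}, so |A + B| = 5.
Verify: 5 ≥ 4? Yes ✓.

CD lower bound = 4, actual |A + B| = 5.


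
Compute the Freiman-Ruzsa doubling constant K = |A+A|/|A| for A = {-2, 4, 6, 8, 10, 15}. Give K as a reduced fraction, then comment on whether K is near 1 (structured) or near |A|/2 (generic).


|A| = 6.
Compute A + A by enumerating all 36 pairs.
A + A = {-4, 2, 4, 6, 8, 10, 12, 13, 14, 16, 18, 19, 20, 21, 23, 25, 30}, so |A + A| = 17.
K = |A + A| / |A| = 17/6 (already in lowest terms) ≈ 2.8333.
Reference: AP of size 6 gives K = 11/6 ≈ 1.8333; a fully generic set of size 6 gives K ≈ 3.5000.

|A| = 6, |A + A| = 17, K = 17/6.


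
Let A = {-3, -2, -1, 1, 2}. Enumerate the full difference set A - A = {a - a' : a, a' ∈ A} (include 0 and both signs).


A - A = {a - a' : a, a' ∈ A}.
Compute a - a' for each ordered pair (a, a'):
a = -3: -3--3=0, -3--2=-1, -3--1=-2, -3-1=-4, -3-2=-5
a = -2: -2--3=1, -2--2=0, -2--1=-1, -2-1=-3, -2-2=-4
a = -1: -1--3=2, -1--2=1, -1--1=0, -1-1=-2, -1-2=-3
a = 1: 1--3=4, 1--2=3, 1--1=2, 1-1=0, 1-2=-1
a = 2: 2--3=5, 2--2=4, 2--1=3, 2-1=1, 2-2=0
Collecting distinct values (and noting 0 appears from a-a):
A - A = {-5, -4, -3, -2, -1, 0, 1, 2, 3, 4, 5}
|A - A| = 11

A - A = {-5, -4, -3, -2, -1, 0, 1, 2, 3, 4, 5}


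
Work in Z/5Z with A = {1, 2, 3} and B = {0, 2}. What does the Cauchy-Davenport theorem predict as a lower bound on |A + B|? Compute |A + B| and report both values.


Cauchy-Davenport: |A + B| ≥ min(p, |A| + |B| - 1) for A, B nonempty in Z/pZ.
|A| = 3, |B| = 2, p = 5.
CD lower bound = min(5, 3 + 2 - 1) = min(5, 4) = 4.
Compute A + B mod 5 directly:
a = 1: 1+0=1, 1+2=3
a = 2: 2+0=2, 2+2=4
a = 3: 3+0=3, 3+2=0
A + B = {0, 1, 2, 3, 4}, so |A + B| = 5.
Verify: 5 ≥ 4? Yes ✓.

CD lower bound = 4, actual |A + B| = 5.


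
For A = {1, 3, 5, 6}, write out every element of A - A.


A - A = {a - a' : a, a' ∈ A}.
Compute a - a' for each ordered pair (a, a'):
a = 1: 1-1=0, 1-3=-2, 1-5=-4, 1-6=-5
a = 3: 3-1=2, 3-3=0, 3-5=-2, 3-6=-3
a = 5: 5-1=4, 5-3=2, 5-5=0, 5-6=-1
a = 6: 6-1=5, 6-3=3, 6-5=1, 6-6=0
Collecting distinct values (and noting 0 appears from a-a):
A - A = {-5, -4, -3, -2, -1, 0, 1, 2, 3, 4, 5}
|A - A| = 11

A - A = {-5, -4, -3, -2, -1, 0, 1, 2, 3, 4, 5}


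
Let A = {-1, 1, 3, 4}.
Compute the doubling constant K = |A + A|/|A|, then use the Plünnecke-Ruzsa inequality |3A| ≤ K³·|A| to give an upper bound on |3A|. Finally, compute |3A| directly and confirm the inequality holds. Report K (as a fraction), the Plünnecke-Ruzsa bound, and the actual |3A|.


|A| = 4.
Step 1: Compute A + A by enumerating all 16 pairs.
A + A = {-2, 0, 2, 3, 4, 5, 6, 7, 8}, so |A + A| = 9.
Step 2: Doubling constant K = |A + A|/|A| = 9/4 = 9/4 ≈ 2.2500.
Step 3: Plünnecke-Ruzsa gives |3A| ≤ K³·|A| = (2.2500)³ · 4 ≈ 45.5625.
Step 4: Compute 3A = A + A + A directly by enumerating all triples (a,b,c) ∈ A³; |3A| = 14.
Step 5: Check 14 ≤ 45.5625? Yes ✓.

K = 9/4, Plünnecke-Ruzsa bound K³|A| ≈ 45.5625, |3A| = 14, inequality holds.


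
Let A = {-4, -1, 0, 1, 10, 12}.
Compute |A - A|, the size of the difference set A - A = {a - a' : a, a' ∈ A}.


A - A = {a - a' : a, a' ∈ A}; |A| = 6.
Bounds: 2|A|-1 ≤ |A - A| ≤ |A|² - |A| + 1, i.e. 11 ≤ |A - A| ≤ 31.
Note: 0 ∈ A - A always (from a - a). The set is symmetric: if d ∈ A - A then -d ∈ A - A.
Enumerate nonzero differences d = a - a' with a > a' (then include -d):
Positive differences: {1, 2, 3, 4, 5, 9, 10, 11, 12, 13, 14, 16}
Full difference set: {0} ∪ (positive diffs) ∪ (negative diffs).
|A - A| = 1 + 2·12 = 25 (matches direct enumeration: 25).

|A - A| = 25


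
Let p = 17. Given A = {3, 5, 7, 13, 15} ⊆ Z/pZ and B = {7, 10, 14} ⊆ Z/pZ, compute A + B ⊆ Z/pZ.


Work in Z/17Z: reduce every sum a + b modulo 17.
Enumerate all 15 pairs:
a = 3: 3+7=10, 3+10=13, 3+14=0
a = 5: 5+7=12, 5+10=15, 5+14=2
a = 7: 7+7=14, 7+10=0, 7+14=4
a = 13: 13+7=3, 13+10=6, 13+14=10
a = 15: 15+7=5, 15+10=8, 15+14=12
Distinct residues collected: {0, 2, 3, 4, 5, 6, 8, 10, 12, 13, 14, 15}
|A + B| = 12 (out of 17 total residues).

A + B = {0, 2, 3, 4, 5, 6, 8, 10, 12, 13, 14, 15}


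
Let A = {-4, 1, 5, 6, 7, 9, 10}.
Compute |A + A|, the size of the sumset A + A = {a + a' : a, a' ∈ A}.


A + A = {a + a' : a, a' ∈ A}; |A| = 7.
General bounds: 2|A| - 1 ≤ |A + A| ≤ |A|(|A|+1)/2, i.e. 13 ≤ |A + A| ≤ 28.
Lower bound 2|A|-1 is attained iff A is an arithmetic progression.
Enumerate sums a + a' for a ≤ a' (symmetric, so this suffices):
a = -4: -4+-4=-8, -4+1=-3, -4+5=1, -4+6=2, -4+7=3, -4+9=5, -4+10=6
a = 1: 1+1=2, 1+5=6, 1+6=7, 1+7=8, 1+9=10, 1+10=11
a = 5: 5+5=10, 5+6=11, 5+7=12, 5+9=14, 5+10=15
a = 6: 6+6=12, 6+7=13, 6+9=15, 6+10=16
a = 7: 7+7=14, 7+9=16, 7+10=17
a = 9: 9+9=18, 9+10=19
a = 10: 10+10=20
Distinct sums: {-8, -3, 1, 2, 3, 5, 6, 7, 8, 10, 11, 12, 13, 14, 15, 16, 17, 18, 19, 20}
|A + A| = 20

|A + A| = 20


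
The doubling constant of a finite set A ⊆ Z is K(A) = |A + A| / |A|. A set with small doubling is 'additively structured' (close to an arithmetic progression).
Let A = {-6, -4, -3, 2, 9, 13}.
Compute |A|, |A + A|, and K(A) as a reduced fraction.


|A| = 6.
Compute A + A by enumerating all 36 pairs.
A + A = {-12, -10, -9, -8, -7, -6, -4, -2, -1, 3, 4, 5, 6, 7, 9, 10, 11, 15, 18, 22, 26}, so |A + A| = 21.
K = |A + A| / |A| = 21/6 = 7/2 ≈ 3.5000.
Reference: AP of size 6 gives K = 11/6 ≈ 1.8333; a fully generic set of size 6 gives K ≈ 3.5000.

|A| = 6, |A + A| = 21, K = 21/6 = 7/2.


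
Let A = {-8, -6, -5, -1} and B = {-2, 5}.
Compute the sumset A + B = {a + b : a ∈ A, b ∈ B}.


A + B = {a + b : a ∈ A, b ∈ B}.
Enumerate all |A|·|B| = 4·2 = 8 pairs (a, b) and collect distinct sums.
a = -8: -8+-2=-10, -8+5=-3
a = -6: -6+-2=-8, -6+5=-1
a = -5: -5+-2=-7, -5+5=0
a = -1: -1+-2=-3, -1+5=4
Collecting distinct sums: A + B = {-10, -8, -7, -3, -1, 0, 4}
|A + B| = 7

A + B = {-10, -8, -7, -3, -1, 0, 4}


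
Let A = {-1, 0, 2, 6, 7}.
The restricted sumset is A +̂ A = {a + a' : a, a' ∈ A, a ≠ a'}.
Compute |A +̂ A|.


Restricted sumset: A +̂ A = {a + a' : a ∈ A, a' ∈ A, a ≠ a'}.
Equivalently, take A + A and drop any sum 2a that is achievable ONLY as a + a for a ∈ A (i.e. sums representable only with equal summands).
Enumerate pairs (a, a') with a < a' (symmetric, so each unordered pair gives one sum; this covers all a ≠ a'):
  -1 + 0 = -1
  -1 + 2 = 1
  -1 + 6 = 5
  -1 + 7 = 6
  0 + 2 = 2
  0 + 6 = 6
  0 + 7 = 7
  2 + 6 = 8
  2 + 7 = 9
  6 + 7 = 13
Collected distinct sums: {-1, 1, 2, 5, 6, 7, 8, 9, 13}
|A +̂ A| = 9
(Reference bound: |A +̂ A| ≥ 2|A| - 3 for |A| ≥ 2, with |A| = 5 giving ≥ 7.)

|A +̂ A| = 9


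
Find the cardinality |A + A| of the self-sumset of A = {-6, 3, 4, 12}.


A + A = {a + a' : a, a' ∈ A}; |A| = 4.
General bounds: 2|A| - 1 ≤ |A + A| ≤ |A|(|A|+1)/2, i.e. 7 ≤ |A + A| ≤ 10.
Lower bound 2|A|-1 is attained iff A is an arithmetic progression.
Enumerate sums a + a' for a ≤ a' (symmetric, so this suffices):
a = -6: -6+-6=-12, -6+3=-3, -6+4=-2, -6+12=6
a = 3: 3+3=6, 3+4=7, 3+12=15
a = 4: 4+4=8, 4+12=16
a = 12: 12+12=24
Distinct sums: {-12, -3, -2, 6, 7, 8, 15, 16, 24}
|A + A| = 9

|A + A| = 9


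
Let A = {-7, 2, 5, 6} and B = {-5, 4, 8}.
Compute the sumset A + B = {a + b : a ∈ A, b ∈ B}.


A + B = {a + b : a ∈ A, b ∈ B}.
Enumerate all |A|·|B| = 4·3 = 12 pairs (a, b) and collect distinct sums.
a = -7: -7+-5=-12, -7+4=-3, -7+8=1
a = 2: 2+-5=-3, 2+4=6, 2+8=10
a = 5: 5+-5=0, 5+4=9, 5+8=13
a = 6: 6+-5=1, 6+4=10, 6+8=14
Collecting distinct sums: A + B = {-12, -3, 0, 1, 6, 9, 10, 13, 14}
|A + B| = 9

A + B = {-12, -3, 0, 1, 6, 9, 10, 13, 14}


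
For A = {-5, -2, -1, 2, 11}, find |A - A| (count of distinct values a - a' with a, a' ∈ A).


A - A = {a - a' : a, a' ∈ A}; |A| = 5.
Bounds: 2|A|-1 ≤ |A - A| ≤ |A|² - |A| + 1, i.e. 9 ≤ |A - A| ≤ 21.
Note: 0 ∈ A - A always (from a - a). The set is symmetric: if d ∈ A - A then -d ∈ A - A.
Enumerate nonzero differences d = a - a' with a > a' (then include -d):
Positive differences: {1, 3, 4, 7, 9, 12, 13, 16}
Full difference set: {0} ∪ (positive diffs) ∪ (negative diffs).
|A - A| = 1 + 2·8 = 17 (matches direct enumeration: 17).

|A - A| = 17


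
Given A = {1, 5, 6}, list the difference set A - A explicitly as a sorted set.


A - A = {a - a' : a, a' ∈ A}.
Compute a - a' for each ordered pair (a, a'):
a = 1: 1-1=0, 1-5=-4, 1-6=-5
a = 5: 5-1=4, 5-5=0, 5-6=-1
a = 6: 6-1=5, 6-5=1, 6-6=0
Collecting distinct values (and noting 0 appears from a-a):
A - A = {-5, -4, -1, 0, 1, 4, 5}
|A - A| = 7

A - A = {-5, -4, -1, 0, 1, 4, 5}


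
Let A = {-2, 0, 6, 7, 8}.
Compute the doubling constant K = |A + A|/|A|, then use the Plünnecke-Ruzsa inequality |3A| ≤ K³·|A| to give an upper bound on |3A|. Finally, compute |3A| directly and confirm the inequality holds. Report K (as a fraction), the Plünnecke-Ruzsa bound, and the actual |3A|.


|A| = 5.
Step 1: Compute A + A by enumerating all 25 pairs.
A + A = {-4, -2, 0, 4, 5, 6, 7, 8, 12, 13, 14, 15, 16}, so |A + A| = 13.
Step 2: Doubling constant K = |A + A|/|A| = 13/5 = 13/5 ≈ 2.6000.
Step 3: Plünnecke-Ruzsa gives |3A| ≤ K³·|A| = (2.6000)³ · 5 ≈ 87.8800.
Step 4: Compute 3A = A + A + A directly by enumerating all triples (a,b,c) ∈ A³; |3A| = 25.
Step 5: Check 25 ≤ 87.8800? Yes ✓.

K = 13/5, Plünnecke-Ruzsa bound K³|A| ≈ 87.8800, |3A| = 25, inequality holds.


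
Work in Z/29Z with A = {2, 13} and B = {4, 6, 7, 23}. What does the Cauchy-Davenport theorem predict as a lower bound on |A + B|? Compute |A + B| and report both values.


Cauchy-Davenport: |A + B| ≥ min(p, |A| + |B| - 1) for A, B nonempty in Z/pZ.
|A| = 2, |B| = 4, p = 29.
CD lower bound = min(29, 2 + 4 - 1) = min(29, 5) = 5.
Compute A + B mod 29 directly:
a = 2: 2+4=6, 2+6=8, 2+7=9, 2+23=25
a = 13: 13+4=17, 13+6=19, 13+7=20, 13+23=7
A + B = {6, 7, 8, 9, 17, 19, 20, 25}, so |A + B| = 8.
Verify: 8 ≥ 5? Yes ✓.

CD lower bound = 5, actual |A + B| = 8.


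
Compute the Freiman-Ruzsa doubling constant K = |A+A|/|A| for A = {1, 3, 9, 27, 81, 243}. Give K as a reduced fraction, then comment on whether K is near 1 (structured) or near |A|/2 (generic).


|A| = 6.
Compute A + A by enumerating all 36 pairs.
A + A = {2, 4, 6, 10, 12, 18, 28, 30, 36, 54, 82, 84, 90, 108, 162, 244, 246, 252, 270, 324, 486}, so |A + A| = 21.
K = |A + A| / |A| = 21/6 = 7/2 ≈ 3.5000.
Reference: AP of size 6 gives K = 11/6 ≈ 1.8333; a fully generic set of size 6 gives K ≈ 3.5000.

|A| = 6, |A + A| = 21, K = 21/6 = 7/2.


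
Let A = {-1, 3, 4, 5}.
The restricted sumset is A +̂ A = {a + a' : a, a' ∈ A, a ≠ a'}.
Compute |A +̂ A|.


Restricted sumset: A +̂ A = {a + a' : a ∈ A, a' ∈ A, a ≠ a'}.
Equivalently, take A + A and drop any sum 2a that is achievable ONLY as a + a for a ∈ A (i.e. sums representable only with equal summands).
Enumerate pairs (a, a') with a < a' (symmetric, so each unordered pair gives one sum; this covers all a ≠ a'):
  -1 + 3 = 2
  -1 + 4 = 3
  -1 + 5 = 4
  3 + 4 = 7
  3 + 5 = 8
  4 + 5 = 9
Collected distinct sums: {2, 3, 4, 7, 8, 9}
|A +̂ A| = 6
(Reference bound: |A +̂ A| ≥ 2|A| - 3 for |A| ≥ 2, with |A| = 4 giving ≥ 5.)

|A +̂ A| = 6


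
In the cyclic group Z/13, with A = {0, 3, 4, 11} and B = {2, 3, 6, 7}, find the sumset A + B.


Work in Z/13Z: reduce every sum a + b modulo 13.
Enumerate all 16 pairs:
a = 0: 0+2=2, 0+3=3, 0+6=6, 0+7=7
a = 3: 3+2=5, 3+3=6, 3+6=9, 3+7=10
a = 4: 4+2=6, 4+3=7, 4+6=10, 4+7=11
a = 11: 11+2=0, 11+3=1, 11+6=4, 11+7=5
Distinct residues collected: {0, 1, 2, 3, 4, 5, 6, 7, 9, 10, 11}
|A + B| = 11 (out of 13 total residues).

A + B = {0, 1, 2, 3, 4, 5, 6, 7, 9, 10, 11}


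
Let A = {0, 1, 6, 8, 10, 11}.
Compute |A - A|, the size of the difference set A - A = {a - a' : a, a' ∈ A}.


A - A = {a - a' : a, a' ∈ A}; |A| = 6.
Bounds: 2|A|-1 ≤ |A - A| ≤ |A|² - |A| + 1, i.e. 11 ≤ |A - A| ≤ 31.
Note: 0 ∈ A - A always (from a - a). The set is symmetric: if d ∈ A - A then -d ∈ A - A.
Enumerate nonzero differences d = a - a' with a > a' (then include -d):
Positive differences: {1, 2, 3, 4, 5, 6, 7, 8, 9, 10, 11}
Full difference set: {0} ∪ (positive diffs) ∪ (negative diffs).
|A - A| = 1 + 2·11 = 23 (matches direct enumeration: 23).

|A - A| = 23


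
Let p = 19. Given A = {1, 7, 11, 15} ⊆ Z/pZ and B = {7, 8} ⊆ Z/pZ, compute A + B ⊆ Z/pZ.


Work in Z/19Z: reduce every sum a + b modulo 19.
Enumerate all 8 pairs:
a = 1: 1+7=8, 1+8=9
a = 7: 7+7=14, 7+8=15
a = 11: 11+7=18, 11+8=0
a = 15: 15+7=3, 15+8=4
Distinct residues collected: {0, 3, 4, 8, 9, 14, 15, 18}
|A + B| = 8 (out of 19 total residues).

A + B = {0, 3, 4, 8, 9, 14, 15, 18}


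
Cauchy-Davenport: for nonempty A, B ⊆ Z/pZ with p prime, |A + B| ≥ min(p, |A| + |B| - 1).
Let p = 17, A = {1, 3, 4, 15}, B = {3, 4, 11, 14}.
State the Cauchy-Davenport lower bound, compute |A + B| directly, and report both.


Cauchy-Davenport: |A + B| ≥ min(p, |A| + |B| - 1) for A, B nonempty in Z/pZ.
|A| = 4, |B| = 4, p = 17.
CD lower bound = min(17, 4 + 4 - 1) = min(17, 7) = 7.
Compute A + B mod 17 directly:
a = 1: 1+3=4, 1+4=5, 1+11=12, 1+14=15
a = 3: 3+3=6, 3+4=7, 3+11=14, 3+14=0
a = 4: 4+3=7, 4+4=8, 4+11=15, 4+14=1
a = 15: 15+3=1, 15+4=2, 15+11=9, 15+14=12
A + B = {0, 1, 2, 4, 5, 6, 7, 8, 9, 12, 14, 15}, so |A + B| = 12.
Verify: 12 ≥ 7? Yes ✓.

CD lower bound = 7, actual |A + B| = 12.


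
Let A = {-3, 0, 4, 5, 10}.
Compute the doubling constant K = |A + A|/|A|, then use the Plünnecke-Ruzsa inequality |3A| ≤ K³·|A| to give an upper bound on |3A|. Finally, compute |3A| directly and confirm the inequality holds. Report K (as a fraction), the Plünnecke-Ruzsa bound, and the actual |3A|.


|A| = 5.
Step 1: Compute A + A by enumerating all 25 pairs.
A + A = {-6, -3, 0, 1, 2, 4, 5, 7, 8, 9, 10, 14, 15, 20}, so |A + A| = 14.
Step 2: Doubling constant K = |A + A|/|A| = 14/5 = 14/5 ≈ 2.8000.
Step 3: Plünnecke-Ruzsa gives |3A| ≤ K³·|A| = (2.8000)³ · 5 ≈ 109.7600.
Step 4: Compute 3A = A + A + A directly by enumerating all triples (a,b,c) ∈ A³; |3A| = 27.
Step 5: Check 27 ≤ 109.7600? Yes ✓.

K = 14/5, Plünnecke-Ruzsa bound K³|A| ≈ 109.7600, |3A| = 27, inequality holds.


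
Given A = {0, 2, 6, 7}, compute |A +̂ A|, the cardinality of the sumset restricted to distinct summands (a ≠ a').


Restricted sumset: A +̂ A = {a + a' : a ∈ A, a' ∈ A, a ≠ a'}.
Equivalently, take A + A and drop any sum 2a that is achievable ONLY as a + a for a ∈ A (i.e. sums representable only with equal summands).
Enumerate pairs (a, a') with a < a' (symmetric, so each unordered pair gives one sum; this covers all a ≠ a'):
  0 + 2 = 2
  0 + 6 = 6
  0 + 7 = 7
  2 + 6 = 8
  2 + 7 = 9
  6 + 7 = 13
Collected distinct sums: {2, 6, 7, 8, 9, 13}
|A +̂ A| = 6
(Reference bound: |A +̂ A| ≥ 2|A| - 3 for |A| ≥ 2, with |A| = 4 giving ≥ 5.)

|A +̂ A| = 6


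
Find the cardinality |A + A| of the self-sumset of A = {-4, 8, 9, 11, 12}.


A + A = {a + a' : a, a' ∈ A}; |A| = 5.
General bounds: 2|A| - 1 ≤ |A + A| ≤ |A|(|A|+1)/2, i.e. 9 ≤ |A + A| ≤ 15.
Lower bound 2|A|-1 is attained iff A is an arithmetic progression.
Enumerate sums a + a' for a ≤ a' (symmetric, so this suffices):
a = -4: -4+-4=-8, -4+8=4, -4+9=5, -4+11=7, -4+12=8
a = 8: 8+8=16, 8+9=17, 8+11=19, 8+12=20
a = 9: 9+9=18, 9+11=20, 9+12=21
a = 11: 11+11=22, 11+12=23
a = 12: 12+12=24
Distinct sums: {-8, 4, 5, 7, 8, 16, 17, 18, 19, 20, 21, 22, 23, 24}
|A + A| = 14

|A + A| = 14


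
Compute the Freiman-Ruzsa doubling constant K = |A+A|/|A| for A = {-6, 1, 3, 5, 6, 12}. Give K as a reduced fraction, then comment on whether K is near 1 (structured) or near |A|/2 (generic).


|A| = 6.
Compute A + A by enumerating all 36 pairs.
A + A = {-12, -5, -3, -1, 0, 2, 4, 6, 7, 8, 9, 10, 11, 12, 13, 15, 17, 18, 24}, so |A + A| = 19.
K = |A + A| / |A| = 19/6 (already in lowest terms) ≈ 3.1667.
Reference: AP of size 6 gives K = 11/6 ≈ 1.8333; a fully generic set of size 6 gives K ≈ 3.5000.

|A| = 6, |A + A| = 19, K = 19/6.


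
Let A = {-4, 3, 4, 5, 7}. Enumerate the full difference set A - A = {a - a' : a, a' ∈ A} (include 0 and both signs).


A - A = {a - a' : a, a' ∈ A}.
Compute a - a' for each ordered pair (a, a'):
a = -4: -4--4=0, -4-3=-7, -4-4=-8, -4-5=-9, -4-7=-11
a = 3: 3--4=7, 3-3=0, 3-4=-1, 3-5=-2, 3-7=-4
a = 4: 4--4=8, 4-3=1, 4-4=0, 4-5=-1, 4-7=-3
a = 5: 5--4=9, 5-3=2, 5-4=1, 5-5=0, 5-7=-2
a = 7: 7--4=11, 7-3=4, 7-4=3, 7-5=2, 7-7=0
Collecting distinct values (and noting 0 appears from a-a):
A - A = {-11, -9, -8, -7, -4, -3, -2, -1, 0, 1, 2, 3, 4, 7, 8, 9, 11}
|A - A| = 17

A - A = {-11, -9, -8, -7, -4, -3, -2, -1, 0, 1, 2, 3, 4, 7, 8, 9, 11}


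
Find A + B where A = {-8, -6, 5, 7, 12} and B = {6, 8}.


A + B = {a + b : a ∈ A, b ∈ B}.
Enumerate all |A|·|B| = 5·2 = 10 pairs (a, b) and collect distinct sums.
a = -8: -8+6=-2, -8+8=0
a = -6: -6+6=0, -6+8=2
a = 5: 5+6=11, 5+8=13
a = 7: 7+6=13, 7+8=15
a = 12: 12+6=18, 12+8=20
Collecting distinct sums: A + B = {-2, 0, 2, 11, 13, 15, 18, 20}
|A + B| = 8

A + B = {-2, 0, 2, 11, 13, 15, 18, 20}
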